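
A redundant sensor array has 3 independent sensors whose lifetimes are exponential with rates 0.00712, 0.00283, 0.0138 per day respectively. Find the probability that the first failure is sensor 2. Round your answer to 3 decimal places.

The time to first failure is exponential with rate Σλ = 0.00712 + 0.00283 + 0.0138 = 0.02375.
P(sensor 2 first) = λ_2/Σλ = 0.00283/0.02375 ≈ 0.119.

0.119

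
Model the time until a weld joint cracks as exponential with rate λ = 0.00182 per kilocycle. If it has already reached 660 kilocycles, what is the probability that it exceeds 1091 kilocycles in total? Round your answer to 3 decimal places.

0.456

By the memoryless property, P(X > 660+431 | X > 660) = P(X > 431).
P(X > 431) = e^(−0.78442) ≈ 0.456.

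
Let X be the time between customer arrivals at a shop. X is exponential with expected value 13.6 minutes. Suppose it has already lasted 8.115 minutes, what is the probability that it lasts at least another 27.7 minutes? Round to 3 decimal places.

The rate is λ = 1/13.6 = 0.0735294 per minute.
P(X > s+t | X > s) = e^(−λ(s+t))/e^(−λs) = e^(−λt), independent of s = 8.115.
P(X > 27.7) = e^(−2.0368) ≈ 0.130.

0.130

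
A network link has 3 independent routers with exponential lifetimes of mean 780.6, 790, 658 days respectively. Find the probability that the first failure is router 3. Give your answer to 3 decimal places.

Rates: λ_i = 1/mean_i → 0.00128107, 0.00126582, 0.00151976; Σλ = 0.00406665.
P(router 3 first) = λ_3/Σλ = 0.00151976/0.00406665 ≈ 0.374.

0.374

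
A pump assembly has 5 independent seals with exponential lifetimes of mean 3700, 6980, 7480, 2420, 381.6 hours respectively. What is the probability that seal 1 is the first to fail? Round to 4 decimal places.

Rates: λ_i = 1/mean_i → 0.00027027, 0.000143266, 0.00013369, 0.000413223, 0.00262055; Σλ = 0.00358099.
P(seal 1 first) = λ_1/Σλ = 0.00027027/0.00358099 ≈ 0.0755.

0.0755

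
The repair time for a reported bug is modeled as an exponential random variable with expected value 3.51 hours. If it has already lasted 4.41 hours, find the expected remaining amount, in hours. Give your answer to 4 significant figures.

The rate is λ = 1/3.51 = 0.2849 per hour.
By memorylessness, the remaining amount past any threshold is again Exp(λ) with mean 1/λ = 3.51 hours.

3.510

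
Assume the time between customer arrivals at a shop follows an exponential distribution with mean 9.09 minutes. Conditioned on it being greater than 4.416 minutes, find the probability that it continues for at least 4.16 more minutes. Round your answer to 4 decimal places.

The rate is λ = 1/9.09 = 0.110011 per minute.
The exponential is memoryless, so the remaining time is again Exp(λ): the condition X > 4.416 is irrelevant.
P(X > 4.16) = e^(−0.45765) ≈ 0.6328.

0.6328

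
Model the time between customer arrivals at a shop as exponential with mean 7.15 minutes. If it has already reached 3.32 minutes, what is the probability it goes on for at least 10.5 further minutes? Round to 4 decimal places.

0.2303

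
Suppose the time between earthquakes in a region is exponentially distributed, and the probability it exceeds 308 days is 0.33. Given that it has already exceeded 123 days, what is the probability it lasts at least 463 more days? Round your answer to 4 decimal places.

From e^(−λ·308) = 0.33, λ = −ln(0.33)/308 = 0.00359955.
Memoryless: P(X > 123+463 | X > 123) = P(X > 463) = e^(−0.00359955·463) ≈ 0.1889.

0.1889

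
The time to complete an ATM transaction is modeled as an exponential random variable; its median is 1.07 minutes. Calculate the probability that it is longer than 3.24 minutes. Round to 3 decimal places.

0.123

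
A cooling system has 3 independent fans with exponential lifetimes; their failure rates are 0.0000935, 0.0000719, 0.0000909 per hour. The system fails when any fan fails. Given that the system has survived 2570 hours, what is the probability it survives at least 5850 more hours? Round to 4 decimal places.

0.2233

Time to first failure ~ Exp(Σλ) with Σλ = 0.0002563.
By memorylessness, P(T > 2570+5850 | T > 2570) = P(T > 5850) = e^(−0.0002563·5850) ≈ 0.2233.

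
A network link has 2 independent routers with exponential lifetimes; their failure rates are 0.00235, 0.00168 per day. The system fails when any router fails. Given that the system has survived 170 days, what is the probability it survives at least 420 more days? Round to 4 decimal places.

0.1840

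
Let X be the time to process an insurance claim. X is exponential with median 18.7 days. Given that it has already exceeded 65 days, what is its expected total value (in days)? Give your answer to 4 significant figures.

91.98

For an exponential, median = ln(2)/λ, so λ = ln 2 / 18.7 = 0.0370667 per day.
By memorylessness, E[X | X > 65] = 65 + 1/λ = 65 + 26.9784 = 91.9784 days.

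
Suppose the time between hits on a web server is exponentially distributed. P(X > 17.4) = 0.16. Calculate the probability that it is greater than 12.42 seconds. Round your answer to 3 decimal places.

e^(−λ·17.4) = 0.16 ⇒ λ = −ln(0.16)/17.4 = 0.105321.
P(X > 12.42) = e^(−0.105321·12.42) = e^(−1.3081) ≈ 0.270.

0.270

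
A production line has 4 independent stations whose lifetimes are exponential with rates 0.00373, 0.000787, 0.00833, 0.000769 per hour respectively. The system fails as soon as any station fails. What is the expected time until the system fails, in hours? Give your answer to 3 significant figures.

The time to first failure is exponential with rate Σλ = 0.00373 + 0.000787 + 0.00833 + 0.000769 = 0.013616.
E[min] = 1/Σλ = 1/0.013616 = 73.443 hours.

73.4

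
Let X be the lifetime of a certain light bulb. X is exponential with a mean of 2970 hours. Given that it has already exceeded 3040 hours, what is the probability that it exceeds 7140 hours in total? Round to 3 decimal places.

The rate is λ = 1/2970 = 0.0003367 per hour.
By the memoryless property, P(X > 3040+4100 | X > 3040) = P(X > 4100).
P(X > 4100) = e^(−1.3805) ≈ 0.251.

0.251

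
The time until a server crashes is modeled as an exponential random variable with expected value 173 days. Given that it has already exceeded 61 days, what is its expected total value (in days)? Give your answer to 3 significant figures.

234

The rate is λ = 1/173 = 0.00578035 per day.
By memorylessness, E[X | X > 61] = 61 + 1/λ = 61 + 173 = 234 days.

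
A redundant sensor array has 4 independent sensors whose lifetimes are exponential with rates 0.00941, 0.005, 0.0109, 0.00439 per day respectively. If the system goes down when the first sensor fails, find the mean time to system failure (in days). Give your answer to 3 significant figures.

The time to first failure is exponential with rate Σλ = 0.00941 + 0.005 + 0.0109 + 0.00439 = 0.0297.
E[min] = 1/Σλ = 1/0.0297 = 33.67 days.

33.7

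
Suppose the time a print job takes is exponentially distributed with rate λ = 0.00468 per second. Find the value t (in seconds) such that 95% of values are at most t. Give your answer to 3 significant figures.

Set 1 − e^(−λt) = 0.95, so t = −ln(0.05)/λ = 2.9957/0.00468 ≈ 640.114 seconds.

640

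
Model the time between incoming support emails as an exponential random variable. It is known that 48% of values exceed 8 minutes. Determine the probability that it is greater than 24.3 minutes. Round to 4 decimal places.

0.1076

e^(−λ·8) = 0.48 ⇒ λ = −ln(0.48)/8 = 0.0917461.
P(X > 24.3) = e^(−0.0917461·24.3) = e^(−2.2294) ≈ 0.1076.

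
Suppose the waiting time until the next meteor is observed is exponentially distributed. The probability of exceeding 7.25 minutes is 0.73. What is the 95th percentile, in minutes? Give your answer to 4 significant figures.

69.01

e^(−λ·7.25) = 0.73 ⇒ λ = −ln(0.73)/7.25 = 0.0434084.
95th percentile: 1 − e^(−λt) = 0.95, t = −ln(0.05)/λ = 69.0128 minutes.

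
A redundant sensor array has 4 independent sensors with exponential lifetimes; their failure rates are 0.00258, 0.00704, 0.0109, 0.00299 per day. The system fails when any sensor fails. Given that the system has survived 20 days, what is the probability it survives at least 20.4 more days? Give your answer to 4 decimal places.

Time to first failure ~ Exp(Σλ) with Σλ = 0.02351.
By memorylessness, P(T > 20+20.4 | T > 20) = P(T > 20.4) = e^(−0.02351·20.4) ≈ 0.6190.

0.6190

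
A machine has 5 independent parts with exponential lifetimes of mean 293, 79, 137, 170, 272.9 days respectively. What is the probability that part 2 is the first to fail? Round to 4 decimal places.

0.3845

Rates: λ_i = 1/mean_i → 0.00341297, 0.0126582, 0.00729927, 0.00588235, 0.00366435; Σλ = 0.0329172.
P(part 2 first) = λ_2/Σλ = 0.0126582/0.0329172 ≈ 0.3845.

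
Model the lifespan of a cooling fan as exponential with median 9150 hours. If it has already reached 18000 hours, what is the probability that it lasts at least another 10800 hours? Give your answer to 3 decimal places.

0.441

For an exponential, median = ln(2)/λ, so λ = ln 2 / 9150 = 0.0000757538 per hour.
The exponential is memoryless, so the remaining time is again Exp(λ): the condition X > 18000 is irrelevant.
P(X > 10800) = e^(−0.81814) ≈ 0.441.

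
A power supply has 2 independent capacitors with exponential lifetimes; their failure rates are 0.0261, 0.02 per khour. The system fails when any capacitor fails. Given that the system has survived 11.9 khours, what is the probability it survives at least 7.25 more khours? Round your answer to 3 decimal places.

0.716

Time to first failure ~ Exp(Σλ) with Σλ = 0.0461.
By memorylessness, P(T > 11.9+7.25 | T > 11.9) = P(T > 7.25) = e^(−0.0461·7.25) ≈ 0.716.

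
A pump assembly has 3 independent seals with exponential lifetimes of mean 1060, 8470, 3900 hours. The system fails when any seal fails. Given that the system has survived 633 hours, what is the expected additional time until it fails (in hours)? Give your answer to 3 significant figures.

759

First-failure rate Σλ = 1/1060 + 1/8470 + 1/3900 = 0.00131787.
By memorylessness the expected residual is 1/Σλ = 758.8 hours, regardless of the 633 already elapsed.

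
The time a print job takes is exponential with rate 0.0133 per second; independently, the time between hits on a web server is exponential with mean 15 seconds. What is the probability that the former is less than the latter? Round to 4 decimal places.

0.1663

λ_1 = 0.0133, λ_2 = 1/15 = 0.0666667.
For independent exponentials, P(the former < the latter) = λ_1/(λ_1+λ_2) = 0.0133/0.0799667 ≈ 0.1663.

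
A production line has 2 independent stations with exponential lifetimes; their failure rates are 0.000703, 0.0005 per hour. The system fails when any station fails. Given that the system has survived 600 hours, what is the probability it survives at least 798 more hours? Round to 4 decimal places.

Time to first failure ~ Exp(Σλ) with Σλ = 0.001203.
By memorylessness, P(T > 600+798 | T > 600) = P(T > 798) = e^(−0.001203·798) ≈ 0.3829.

0.3829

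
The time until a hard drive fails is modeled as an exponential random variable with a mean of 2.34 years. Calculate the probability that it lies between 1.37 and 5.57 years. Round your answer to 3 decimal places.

0.464

The rate is λ = 1/2.34 = 0.42735 per year.
P(1.37 < X < 5.57) = e^(−λ·1.37) − e^(−λ·5.57) = 0.55684 − 0.09252 ≈ 0.464.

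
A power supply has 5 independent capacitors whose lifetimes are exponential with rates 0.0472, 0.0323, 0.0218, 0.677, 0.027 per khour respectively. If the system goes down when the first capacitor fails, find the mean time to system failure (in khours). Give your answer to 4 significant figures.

The time to first failure is exponential with rate Σλ = 0.0472 + 0.0323 + 0.0218 + 0.677 + 0.027 = 0.8053.
E[min] = 1/Σλ = 1/0.8053 = 1.24177 khours.

1.242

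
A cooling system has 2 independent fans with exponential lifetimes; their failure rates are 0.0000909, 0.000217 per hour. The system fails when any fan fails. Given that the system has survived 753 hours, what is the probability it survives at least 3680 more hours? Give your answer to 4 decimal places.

Time to first failure ~ Exp(Σλ) with Σλ = 0.0003079.
By memorylessness, P(T > 753+3680 | T > 753) = P(T > 3680) = e^(−0.0003079·3680) ≈ 0.3220.

0.3220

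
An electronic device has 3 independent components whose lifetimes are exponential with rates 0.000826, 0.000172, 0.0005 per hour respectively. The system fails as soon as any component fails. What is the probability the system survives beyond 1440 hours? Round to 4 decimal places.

The time to first failure is exponential with rate Σλ = 0.000826 + 0.000172 + 0.0005 = 0.001498.
P(min > 1440) = e^(−0.001498·1440) = e^(−2.1571) ≈ 0.1157.

0.1157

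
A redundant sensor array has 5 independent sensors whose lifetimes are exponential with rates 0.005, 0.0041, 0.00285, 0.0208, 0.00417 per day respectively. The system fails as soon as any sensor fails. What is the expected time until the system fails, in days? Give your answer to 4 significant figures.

27.09

The time to first failure is exponential with rate Σλ = 0.005 + 0.0041 + 0.00285 + 0.0208 + 0.00417 = 0.03692.
E[min] = 1/Σλ = 1/0.03692 = 27.0856 days.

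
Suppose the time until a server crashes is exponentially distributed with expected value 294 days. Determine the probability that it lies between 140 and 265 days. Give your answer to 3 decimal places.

0.215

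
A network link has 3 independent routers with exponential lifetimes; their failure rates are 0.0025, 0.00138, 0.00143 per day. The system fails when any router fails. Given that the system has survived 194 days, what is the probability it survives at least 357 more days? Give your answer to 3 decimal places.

Time to first failure ~ Exp(Σλ) with Σλ = 0.00531.
By memorylessness, P(T > 194+357 | T > 194) = P(T > 357) = e^(−0.00531·357) ≈ 0.150.

0.150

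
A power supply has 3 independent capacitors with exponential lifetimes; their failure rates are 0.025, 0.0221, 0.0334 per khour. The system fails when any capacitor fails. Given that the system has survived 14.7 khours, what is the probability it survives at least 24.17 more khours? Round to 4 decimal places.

Time to first failure ~ Exp(Σλ) with Σλ = 0.0805.
By memorylessness, P(T > 14.7+24.17 | T > 14.7) = P(T > 24.17) = e^(−0.0805·24.17) ≈ 0.1429.

0.1429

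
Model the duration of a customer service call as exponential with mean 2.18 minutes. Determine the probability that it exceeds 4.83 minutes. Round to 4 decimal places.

The rate is λ = 1/2.18 = 0.458716 per minute.
P(X > 4.83) = e^(−λ·4.83) = e^(−2.2156) ≈ 0.1091.

0.1091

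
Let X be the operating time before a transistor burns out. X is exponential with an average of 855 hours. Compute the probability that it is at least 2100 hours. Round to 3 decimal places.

0.086

The rate is λ = 1/855 = 0.00116959 per hour.
P(X > 2100) = e^(−λ·2100) = e^(−2.4561) ≈ 0.086.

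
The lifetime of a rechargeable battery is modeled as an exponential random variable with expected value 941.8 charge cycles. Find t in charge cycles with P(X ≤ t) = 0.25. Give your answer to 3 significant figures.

271

The rate is λ = 1/941.8 = 0.0010618 per charge cycle.
Set 1 − e^(−λt) = 0.25, so t = −ln(0.75)/λ = 0.28768/0.0010618 ≈ 270.939 charge cycles.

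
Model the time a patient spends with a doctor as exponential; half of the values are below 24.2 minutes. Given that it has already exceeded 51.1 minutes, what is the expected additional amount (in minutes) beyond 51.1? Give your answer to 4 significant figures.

For an exponential, median = ln(2)/λ, so λ = ln 2 / 24.2 = 0.0286424 per minute.
By memorylessness, the remaining amount past any threshold is again Exp(λ) with mean 1/λ = 34.9132 minutes.

34.91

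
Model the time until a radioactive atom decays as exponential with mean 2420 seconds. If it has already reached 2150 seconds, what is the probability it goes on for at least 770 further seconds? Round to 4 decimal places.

0.7275

The rate is λ = 1/2420 = 0.000413223 per second.
P(X > s+t | X > s) = e^(−λ(s+t))/e^(−λs) = e^(−λt), independent of s = 2150.
P(X > 770) = e^(−0.31818) ≈ 0.7275.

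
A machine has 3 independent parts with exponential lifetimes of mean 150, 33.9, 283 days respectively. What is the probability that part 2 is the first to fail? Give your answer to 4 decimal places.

0.7431

Rates: λ_i = 1/mean_i → 0.00666667, 0.0294985, 0.00353357; Σλ = 0.0396988.
P(part 2 first) = λ_2/Σλ = 0.0294985/0.0396988 ≈ 0.7431.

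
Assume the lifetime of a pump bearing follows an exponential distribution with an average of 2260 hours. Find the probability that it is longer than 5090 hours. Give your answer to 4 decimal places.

0.1052

The rate is λ = 1/2260 = 0.000442478 per hour.
P(X > 5090) = e^(−λ·5090) = e^(−2.2522) ≈ 0.1052.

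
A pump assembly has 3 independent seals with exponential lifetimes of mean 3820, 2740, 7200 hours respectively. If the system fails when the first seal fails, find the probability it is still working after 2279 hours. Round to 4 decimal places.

0.1747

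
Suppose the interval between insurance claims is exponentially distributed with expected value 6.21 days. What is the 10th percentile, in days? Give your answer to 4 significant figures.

0.6543

The rate is λ = 1/6.21 = 0.161031 per day.
Set 1 − e^(−λt) = 0.1, so t = −ln(0.9)/λ = 0.10536/0.161031 ≈ 0.654289 days.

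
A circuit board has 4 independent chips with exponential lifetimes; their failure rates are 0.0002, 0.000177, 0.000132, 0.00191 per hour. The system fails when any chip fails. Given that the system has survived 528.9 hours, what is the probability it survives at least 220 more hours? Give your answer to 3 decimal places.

Time to first failure ~ Exp(Σλ) with Σλ = 0.002419.
By memorylessness, P(T > 528.9+220 | T > 528.9) = P(T > 220) = e^(−0.002419·220) ≈ 0.587.

0.587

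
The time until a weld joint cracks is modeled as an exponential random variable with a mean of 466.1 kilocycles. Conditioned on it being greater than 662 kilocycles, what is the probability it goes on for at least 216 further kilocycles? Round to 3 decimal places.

0.629

The rate is λ = 1/466.1 = 0.00214546 per kilocycle.
By the memoryless property, P(X > 662+216 | X > 662) = P(X > 216).
P(X > 216) = e^(−0.46342) ≈ 0.629.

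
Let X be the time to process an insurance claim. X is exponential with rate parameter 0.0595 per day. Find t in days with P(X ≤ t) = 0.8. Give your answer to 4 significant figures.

Set 1 − e^(−λt) = 0.8, so t = −ln(0.2)/λ = 1.6094/0.0595 ≈ 27.0494 days.

27.05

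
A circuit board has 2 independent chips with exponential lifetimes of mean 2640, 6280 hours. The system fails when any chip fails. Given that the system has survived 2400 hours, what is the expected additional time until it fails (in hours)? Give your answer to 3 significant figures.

First-failure rate Σλ = 1/2640 + 1/6280 = 0.000538024.
By memorylessness the expected residual is 1/Σλ = 1858.65 hours, regardless of the 2400 already elapsed.

1860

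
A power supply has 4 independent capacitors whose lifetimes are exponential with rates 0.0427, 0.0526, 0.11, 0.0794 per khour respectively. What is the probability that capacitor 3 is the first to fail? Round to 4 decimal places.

0.3864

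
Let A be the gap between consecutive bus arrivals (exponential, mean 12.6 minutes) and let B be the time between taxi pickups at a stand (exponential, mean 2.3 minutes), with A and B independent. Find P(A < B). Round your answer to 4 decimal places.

λ_1 = 1/12.6 = 0.0793651, λ_2 = 1/2.3 = 0.434783.
For independent exponentials, P(A < B) = λ_1/(λ_1+λ_2) = 0.0793651/0.514148 ≈ 0.1544.

0.1544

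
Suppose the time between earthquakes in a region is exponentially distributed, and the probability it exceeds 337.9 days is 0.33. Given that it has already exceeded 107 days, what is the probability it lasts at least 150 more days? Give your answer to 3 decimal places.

0.611

From e^(−λ·337.9) = 0.33, λ = −ln(0.33)/337.9 = 0.00328104.
Memoryless: P(X > 107+150 | X > 107) = P(X > 150) = e^(−0.00328104·150) ≈ 0.611.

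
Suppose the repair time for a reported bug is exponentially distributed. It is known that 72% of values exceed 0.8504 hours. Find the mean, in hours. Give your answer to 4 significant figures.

e^(−λ·0.8504) = 0.72 ⇒ λ = −ln(0.72)/0.8504 = 0.386294.
Mean = 1/λ = 2.5887 hours.

2.589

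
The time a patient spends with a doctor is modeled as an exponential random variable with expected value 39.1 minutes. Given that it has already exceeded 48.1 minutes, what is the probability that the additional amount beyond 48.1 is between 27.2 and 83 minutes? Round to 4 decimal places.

0.3790

The rate is λ = 1/39.1 = 0.0255754 per minute.
Memoryless: the residual past 48.1 is again Exp(λ).
P(27.2 < residual < 83) = e^(−λ·27.2) − e^(−λ·83) = 0.49875 − 0.11970 ≈ 0.3790.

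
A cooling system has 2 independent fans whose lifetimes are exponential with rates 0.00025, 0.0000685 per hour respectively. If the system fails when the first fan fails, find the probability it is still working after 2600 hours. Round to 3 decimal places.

The time to first failure is exponential with rate Σλ = 0.00025 + 0.0000685 = 0.0003185.
P(min > 2600) = e^(−0.0003185·2600) = e^(−0.8281) ≈ 0.437.

0.437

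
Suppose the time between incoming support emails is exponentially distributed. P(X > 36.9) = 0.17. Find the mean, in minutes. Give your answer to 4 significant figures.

e^(−λ·36.9) = 0.17 ⇒ λ = −ln(0.17)/36.9 = 0.0480205.
Mean = 1/λ = 20.8244 minutes.

20.82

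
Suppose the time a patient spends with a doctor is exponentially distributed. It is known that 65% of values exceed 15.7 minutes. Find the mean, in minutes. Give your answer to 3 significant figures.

36.4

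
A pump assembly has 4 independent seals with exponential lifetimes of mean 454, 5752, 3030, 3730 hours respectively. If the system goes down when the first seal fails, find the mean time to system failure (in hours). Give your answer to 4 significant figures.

336.2

The first failure time is exponential with rate Σλ_i = 1/454 + 1/5752 + 1/3030 + 1/3730 = 0.00297463 per hour.
E[min] = 1/Σλ = 1/0.00297463 = 336.177 hours.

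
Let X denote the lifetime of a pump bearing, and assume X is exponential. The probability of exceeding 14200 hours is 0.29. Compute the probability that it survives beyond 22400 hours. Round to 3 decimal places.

e^(−λ·14200) = 0.29 ⇒ λ = −ln(0.29)/14200 = 0.0000871743.
P(X > 22400) = e^(−0.0000871743·22400) = e^(−1.9527) ≈ 0.142.

0.142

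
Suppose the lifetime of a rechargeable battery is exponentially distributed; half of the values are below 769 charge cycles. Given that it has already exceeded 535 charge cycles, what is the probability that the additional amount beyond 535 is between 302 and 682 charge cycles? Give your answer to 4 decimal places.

0.2209

For an exponential, median = ln(2)/λ, so λ = ln 2 / 769 = 0.000901362 per charge cycle.
Memoryless: the residual past 535 is again Exp(λ).
P(302 < residual < 682) = e^(−λ·302) − e^(−λ·682) = 0.76169 − 0.54079 ≈ 0.2209.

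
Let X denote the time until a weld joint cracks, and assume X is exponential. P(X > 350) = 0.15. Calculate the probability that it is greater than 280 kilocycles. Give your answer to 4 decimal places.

e^(−λ·350) = 0.15 ⇒ λ = −ln(0.15)/350 = 0.00542034.
P(X > 280) = e^(−0.00542034·280) = e^(−1.5177) ≈ 0.2192.

0.2192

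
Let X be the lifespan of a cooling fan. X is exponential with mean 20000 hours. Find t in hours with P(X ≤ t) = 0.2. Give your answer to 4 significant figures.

4463

The rate is λ = 1/20000 = 0.00005 per hour.
Set 1 − e^(−λt) = 0.2, so t = −ln(0.8)/λ = 0.22314/0.00005 ≈ 4462.87 hours.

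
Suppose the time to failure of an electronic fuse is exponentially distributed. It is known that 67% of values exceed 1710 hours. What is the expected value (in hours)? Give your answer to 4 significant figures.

4270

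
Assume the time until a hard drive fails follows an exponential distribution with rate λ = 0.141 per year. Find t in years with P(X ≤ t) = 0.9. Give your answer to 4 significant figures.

Set 1 − e^(−λt) = 0.9, so t = −ln(0.1)/λ = 2.3026/0.141 ≈ 16.3304 years.

16.33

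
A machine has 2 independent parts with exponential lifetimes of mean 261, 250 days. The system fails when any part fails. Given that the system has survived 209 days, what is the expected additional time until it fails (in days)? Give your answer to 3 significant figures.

First-failure rate Σλ = 1/261 + 1/250 = 0.00783142.
By memorylessness the expected residual is 1/Σλ = 127.691 days, regardless of the 209 already elapsed.

128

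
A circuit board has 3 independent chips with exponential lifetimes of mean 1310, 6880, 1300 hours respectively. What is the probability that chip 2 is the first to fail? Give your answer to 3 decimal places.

Rates: λ_i = 1/mean_i → 0.000763359, 0.000145349, 0.000769231; Σλ = 0.00167794.
P(chip 2 first) = λ_2/Σλ = 0.000145349/0.00167794 ≈ 0.087.

0.087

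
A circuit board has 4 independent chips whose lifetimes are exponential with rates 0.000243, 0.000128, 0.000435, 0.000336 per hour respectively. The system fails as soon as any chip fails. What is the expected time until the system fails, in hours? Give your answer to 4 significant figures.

875.7

The time to first failure is exponential with rate Σλ = 0.000243 + 0.000128 + 0.000435 + 0.000336 = 0.001142.
E[min] = 1/Σλ = 1/0.001142 = 875.657 hours.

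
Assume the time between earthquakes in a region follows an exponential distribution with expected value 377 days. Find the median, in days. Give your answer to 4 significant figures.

The rate is λ = 1/377 = 0.00265252 per day.
Set 1 − e^(−λt) = 0.5, so t = −ln(0.5)/λ = 0.69315/0.00265252 ≈ 261.316 days.

261.3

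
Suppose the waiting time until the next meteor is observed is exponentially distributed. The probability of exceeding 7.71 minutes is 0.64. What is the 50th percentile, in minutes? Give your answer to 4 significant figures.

e^(−λ·7.71) = 0.64 ⇒ λ = −ln(0.64)/7.71 = 0.0578842.
50th percentile: 1 − e^(−λt) = 0.5, t = −ln(0.5)/λ = 11.9747 minutes.

11.97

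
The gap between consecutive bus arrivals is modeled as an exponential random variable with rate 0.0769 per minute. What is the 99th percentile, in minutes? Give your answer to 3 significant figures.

Set 1 − e^(−λt) = 0.99, so t = −ln(0.01)/λ = 4.6052/0.0769 ≈ 59.8852 minutes.

59.9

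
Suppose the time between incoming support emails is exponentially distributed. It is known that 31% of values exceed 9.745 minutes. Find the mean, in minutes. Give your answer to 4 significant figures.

8.321

e^(−λ·9.745) = 0.31 ⇒ λ = −ln(0.31)/9.745 = 0.120183.
Mean = 1/λ = 8.32065 minutes.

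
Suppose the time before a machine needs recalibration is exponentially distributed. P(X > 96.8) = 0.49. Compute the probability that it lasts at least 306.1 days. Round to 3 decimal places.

e^(−λ·96.8) = 0.49 ⇒ λ = −ln(0.49)/96.8 = 0.00736932.
P(X > 306.1) = e^(−0.00736932·306.1) = e^(−2.2557) ≈ 0.105.

0.105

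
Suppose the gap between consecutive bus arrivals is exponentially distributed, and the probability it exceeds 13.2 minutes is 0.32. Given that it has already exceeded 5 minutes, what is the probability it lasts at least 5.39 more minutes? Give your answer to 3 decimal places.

0.628

From e^(−λ·13.2) = 0.32, λ = −ln(0.32)/13.2 = 0.0863208.
Memoryless: P(X > 5+5.39 | X > 5) = P(X > 5.39) = e^(−0.0863208·5.39) ≈ 0.628.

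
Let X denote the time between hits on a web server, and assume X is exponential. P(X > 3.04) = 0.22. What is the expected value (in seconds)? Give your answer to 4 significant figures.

e^(−λ·3.04) = 0.22 ⇒ λ = −ln(0.22)/3.04 = 0.498068.
Mean = 1/λ = 2.00776 seconds.

2.008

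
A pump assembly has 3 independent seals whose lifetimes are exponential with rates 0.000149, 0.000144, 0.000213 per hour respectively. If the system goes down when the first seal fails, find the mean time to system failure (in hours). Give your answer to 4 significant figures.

1976

The time to first failure is exponential with rate Σλ = 0.000149 + 0.000144 + 0.000213 = 0.000506.
E[min] = 1/Σλ = 1/0.000506 = 1976.28 hours.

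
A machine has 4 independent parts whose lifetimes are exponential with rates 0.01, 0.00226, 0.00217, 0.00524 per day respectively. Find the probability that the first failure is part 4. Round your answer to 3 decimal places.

The time to first failure is exponential with rate Σλ = 0.01 + 0.00226 + 0.00217 + 0.00524 = 0.01967.
P(part 4 first) = λ_4/Σλ = 0.00524/0.01967 ≈ 0.266.

0.266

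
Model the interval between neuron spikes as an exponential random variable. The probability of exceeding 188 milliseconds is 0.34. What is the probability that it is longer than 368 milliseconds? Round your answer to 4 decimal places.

e^(−λ·188) = 0.34 ⇒ λ = −ln(0.34)/188 = 0.00573835.
P(X > 368) = e^(−0.00573835·368) = e^(−2.1117) ≈ 0.1210.

0.1210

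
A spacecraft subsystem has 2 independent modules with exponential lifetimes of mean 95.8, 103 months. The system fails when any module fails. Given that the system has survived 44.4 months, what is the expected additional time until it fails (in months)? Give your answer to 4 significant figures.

49.63

First-failure rate Σλ = 1/95.8 + 1/103 = 0.0201472.
By memorylessness the expected residual is 1/Σλ = 49.6348 months, regardless of the 44.4 already elapsed.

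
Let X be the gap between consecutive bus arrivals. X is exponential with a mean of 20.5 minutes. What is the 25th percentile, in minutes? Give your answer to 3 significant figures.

5.90

The rate is λ = 1/20.5 = 0.0487805 per minute.
Set 1 − e^(−λt) = 0.25, so t = −ln(0.75)/λ = 0.28768/0.0487805 ≈ 5.89748 minutes.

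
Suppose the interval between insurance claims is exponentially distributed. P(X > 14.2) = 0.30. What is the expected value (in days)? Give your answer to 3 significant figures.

11.8

e^(−λ·14.2) = 0.30 ⇒ λ = −ln(0.30)/14.2 = 0.0847868.
Mean = 1/λ = 11.7943 days.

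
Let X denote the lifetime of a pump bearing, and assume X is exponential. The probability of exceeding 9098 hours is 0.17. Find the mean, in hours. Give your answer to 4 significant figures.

e^(−λ·9098) = 0.17 ⇒ λ = −ln(0.17)/9098 = 0.000194763.
Mean = 1/λ = 5134.44 hours.

5134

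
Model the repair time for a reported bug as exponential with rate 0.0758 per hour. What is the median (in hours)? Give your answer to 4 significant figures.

Set 1 − e^(−λt) = 0.5, so t = −ln(0.5)/λ = 0.69315/0.0758 ≈ 9.14442 hours.

9.144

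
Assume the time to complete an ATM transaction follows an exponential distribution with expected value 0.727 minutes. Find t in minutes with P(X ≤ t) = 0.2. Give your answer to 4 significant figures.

The rate is λ = 1/0.727 = 1.37552 per minute.
Set 1 − e^(−λt) = 0.2, so t = −ln(0.8)/λ = 0.22314/1.37552 ≈ 0.162225 minutes.

0.1622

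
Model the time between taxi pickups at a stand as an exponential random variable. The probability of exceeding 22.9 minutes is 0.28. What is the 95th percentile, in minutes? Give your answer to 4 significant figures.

e^(−λ·22.9) = 0.28 ⇒ λ = −ln(0.28)/22.9 = 0.055588.
95th percentile: 1 − e^(−λt) = 0.95, t = −ln(0.05)/λ = 53.8917 minutes.

53.89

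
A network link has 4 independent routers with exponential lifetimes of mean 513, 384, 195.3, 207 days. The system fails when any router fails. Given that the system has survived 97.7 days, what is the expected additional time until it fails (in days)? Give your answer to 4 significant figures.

First-failure rate Σλ = 1/513 + 1/384 + 1/195.3 + 1/207 = 0.0145047.
By memorylessness the expected residual is 1/Σλ = 68.943 days, regardless of the 97.7 already elapsed.

68.94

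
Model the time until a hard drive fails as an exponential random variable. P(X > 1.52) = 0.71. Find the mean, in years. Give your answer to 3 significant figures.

e^(−λ·1.52) = 0.71 ⇒ λ = −ln(0.71)/1.52 = 0.225323.
Mean = 1/λ = 4.43808 years.

4.44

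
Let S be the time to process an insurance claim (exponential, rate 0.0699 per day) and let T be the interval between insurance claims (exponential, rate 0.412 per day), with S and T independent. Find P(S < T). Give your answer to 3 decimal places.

0.145

λ_1 = 0.0699, λ_2 = 0.412.
For independent exponentials, P(S < T) = λ_1/(λ_1+λ_2) = 0.0699/0.4819 ≈ 0.145.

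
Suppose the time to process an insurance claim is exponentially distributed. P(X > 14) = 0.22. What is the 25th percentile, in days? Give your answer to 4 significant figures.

2.660

e^(−λ·14) = 0.22 ⇒ λ = −ln(0.22)/14 = 0.108152.
25th percentile: 1 − e^(−λt) = 0.25, t = −ln(0.75)/λ = 2.65998 days.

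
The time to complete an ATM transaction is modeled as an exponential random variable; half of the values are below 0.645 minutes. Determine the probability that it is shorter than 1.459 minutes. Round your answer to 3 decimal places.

For an exponential, median = ln(2)/λ, so λ = ln 2 / 0.645 = 1.07465 per minute.
P(X ≤ 1.459) = 1 − e^(−λ·1.459) = 1 − e^(−1.5679) ≈ 0.792.

0.792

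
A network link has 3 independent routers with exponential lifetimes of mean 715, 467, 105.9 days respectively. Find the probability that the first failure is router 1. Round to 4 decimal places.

Rates: λ_i = 1/mean_i → 0.0013986, 0.00214133, 0.00944287; Σλ = 0.0129828.
P(router 1 first) = λ_1/Σλ = 0.0013986/0.0129828 ≈ 0.1077.

0.1077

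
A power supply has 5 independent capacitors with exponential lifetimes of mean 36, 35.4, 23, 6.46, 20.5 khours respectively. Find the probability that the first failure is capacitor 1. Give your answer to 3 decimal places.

0.092

Rates: λ_i = 1/mean_i → 0.0277778, 0.0282486, 0.0434783, 0.154799, 0.0487805; Σλ = 0.303084.
P(capacitor 1 first) = λ_1/Σλ = 0.0277778/0.303084 ≈ 0.092.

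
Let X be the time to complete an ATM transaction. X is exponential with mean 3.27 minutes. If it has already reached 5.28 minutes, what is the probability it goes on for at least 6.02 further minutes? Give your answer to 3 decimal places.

0.159

The rate is λ = 1/3.27 = 0.30581 per minute.
By the memoryless property, P(X > 5.28+6.02 | X > 5.28) = P(X > 6.02).
P(X > 6.02) = e^(−1.841) ≈ 0.159.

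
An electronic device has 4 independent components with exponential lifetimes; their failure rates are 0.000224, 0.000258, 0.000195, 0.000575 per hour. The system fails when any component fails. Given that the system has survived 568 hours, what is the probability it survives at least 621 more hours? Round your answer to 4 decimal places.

0.4596

Time to first failure ~ Exp(Σλ) with Σλ = 0.001252.
By memorylessness, P(T > 568+621 | T > 568) = P(T > 621) = e^(−0.001252·621) ≈ 0.4596.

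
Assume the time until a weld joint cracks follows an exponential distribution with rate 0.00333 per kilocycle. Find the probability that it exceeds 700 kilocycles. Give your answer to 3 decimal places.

P(X > 700) = e^(−λ·700) = e^(−2.331) ≈ 0.097.

0.097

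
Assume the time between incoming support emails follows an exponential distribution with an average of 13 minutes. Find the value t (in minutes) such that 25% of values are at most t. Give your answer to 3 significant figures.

3.74

The rate is λ = 1/13 = 0.0769231 per minute.
Set 1 − e^(−λt) = 0.25, so t = −ln(0.75)/λ = 0.28768/0.0769231 ≈ 3.73987 minutes.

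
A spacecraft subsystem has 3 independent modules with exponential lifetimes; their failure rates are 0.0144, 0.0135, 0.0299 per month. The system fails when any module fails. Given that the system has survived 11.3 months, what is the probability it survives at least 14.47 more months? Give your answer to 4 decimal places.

Time to first failure ~ Exp(Σλ) with Σλ = 0.0578.
By memorylessness, P(T > 11.3+14.47 | T > 11.3) = P(T > 14.47) = e^(−0.0578·14.47) ≈ 0.4333.

0.4333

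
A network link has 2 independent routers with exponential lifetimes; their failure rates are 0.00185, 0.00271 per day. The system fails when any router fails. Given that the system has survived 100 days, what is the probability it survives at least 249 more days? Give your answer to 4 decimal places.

0.3213

Time to first failure ~ Exp(Σλ) with Σλ = 0.00456.
By memorylessness, P(T > 100+249 | T > 100) = P(T > 249) = e^(−0.00456·249) ≈ 0.3213.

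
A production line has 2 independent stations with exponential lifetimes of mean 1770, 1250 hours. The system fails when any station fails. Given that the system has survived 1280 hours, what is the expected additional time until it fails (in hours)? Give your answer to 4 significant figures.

First-failure rate Σλ = 1/1770 + 1/1250 = 0.00136497.
By memorylessness the expected residual is 1/Σλ = 732.616 hours, regardless of the 1280 already elapsed.

732.6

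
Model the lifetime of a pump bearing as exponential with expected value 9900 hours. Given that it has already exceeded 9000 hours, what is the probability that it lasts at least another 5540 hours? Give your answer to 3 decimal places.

0.571

The rate is λ = 1/9900 = 0.00010101 per hour.
The exponential is memoryless, so the remaining time is again Exp(λ): the condition X > 9000 is irrelevant.
P(X > 5540) = e^(−0.5596) ≈ 0.571.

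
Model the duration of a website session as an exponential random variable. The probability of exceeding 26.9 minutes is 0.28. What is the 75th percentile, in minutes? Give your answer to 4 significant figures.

e^(−λ·26.9) = 0.28 ⇒ λ = −ln(0.28)/26.9 = 0.0473221.
75th percentile: 1 − e^(−λt) = 0.75, t = −ln(0.25)/λ = 29.2948 minutes.

29.29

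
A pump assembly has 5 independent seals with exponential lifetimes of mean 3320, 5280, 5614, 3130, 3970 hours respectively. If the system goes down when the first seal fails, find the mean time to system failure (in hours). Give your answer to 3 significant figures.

806

The first failure time is exponential with rate Σλ_i = 1/3320 + 1/5280 + 1/5614 + 1/3130 + 1/3970 = 0.0012401 per hour.
E[min] = 1/Σλ = 1/0.0012401 = 806.385 hours.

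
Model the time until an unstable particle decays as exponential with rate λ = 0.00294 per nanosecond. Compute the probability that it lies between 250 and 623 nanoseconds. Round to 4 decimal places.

P(250 < X < 623) = e^(−λ·250) − e^(−λ·623) = 0.47951 − 0.16015 ≈ 0.3194.

0.3194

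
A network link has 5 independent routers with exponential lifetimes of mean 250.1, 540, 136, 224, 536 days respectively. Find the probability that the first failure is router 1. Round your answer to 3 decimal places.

0.205

Rates: λ_i = 1/mean_i → 0.0039984, 0.00185185, 0.00735294, 0.00446429, 0.00186567; Σλ = 0.0195332.
P(router 1 first) = λ_1/Σλ = 0.0039984/0.0195332 ≈ 0.205.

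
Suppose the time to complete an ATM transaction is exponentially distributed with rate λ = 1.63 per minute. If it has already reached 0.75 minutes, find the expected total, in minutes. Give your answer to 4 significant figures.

By memorylessness, E[X | X > 0.75] = 0.75 + 1/λ = 0.75 + 0.613497 = 1.3635 minutes.

1.363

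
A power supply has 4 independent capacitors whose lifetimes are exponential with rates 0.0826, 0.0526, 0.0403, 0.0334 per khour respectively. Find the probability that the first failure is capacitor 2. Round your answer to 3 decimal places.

0.252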